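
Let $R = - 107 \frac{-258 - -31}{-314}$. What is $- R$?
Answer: $\frac{24289}{314} \approx 77.354$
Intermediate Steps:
$R = - \frac{24289}{314}$ ($R = - 107 \left(-258 + 31\right) \left(- \frac{1}{314}\right) = - 107 \left(\left(-227\right) \left(- \frac{1}{314}\right)\right) = \left(-107\right) \frac{227}{314} = - \frac{24289}{314} \approx -77.354$)
$- R = \left(-1\right) \left(- \frac{24289}{314}\right) = \frac{24289}{314}$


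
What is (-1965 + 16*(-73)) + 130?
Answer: -3003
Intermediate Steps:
(-1965 + 16*(-73)) + 130 = (-1965 - 1168) + 130 = -3133 + 130 = -3003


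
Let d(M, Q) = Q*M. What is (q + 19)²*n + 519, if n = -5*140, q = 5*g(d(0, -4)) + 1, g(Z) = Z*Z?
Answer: -279481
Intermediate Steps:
d(M, Q) = M*Q
g(Z) = Z²
q = 1 (q = 5*(0*(-4))² + 1 = 5*0² + 1 = 5*0 + 1 = 0 + 1 = 1)
n = -700
(q + 19)²*n + 519 = (1 + 19)²*(-700) + 519 = 20²*(-700) + 519 = 400*(-700) + 519 = -280000 + 519 = -279481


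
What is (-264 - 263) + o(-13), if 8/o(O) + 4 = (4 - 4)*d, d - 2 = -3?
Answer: -529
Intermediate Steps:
d = -1 (d = 2 - 3 = -1)
o(O) = -2 (o(O) = 8/(-4 + (4 - 4)*(-1)) = 8/(-4 + 0*(-1)) = 8/(-4 + 0) = 8/(-4) = 8*(-1/4) = -2)
(-264 - 263) + o(-13) = (-264 - 263) - 2 = -527 - 2 = -529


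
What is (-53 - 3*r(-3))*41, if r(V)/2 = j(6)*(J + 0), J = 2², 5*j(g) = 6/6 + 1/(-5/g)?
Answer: -53341/25 ≈ -2133.6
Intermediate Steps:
j(g) = ⅕ - g/25 (j(g) = (6/6 + 1/(-5/g))/5 = (6*(⅙) + 1*(-g/5))/5 = (1 - g/5)/5 = ⅕ - g/25)
J = 4
r(V) = -8/25 (r(V) = 2*((⅕ - 1/25*6)*(4 + 0)) = 2*((⅕ - 6/25)*4) = 2*(-1/25*4) = 2*(-4/25) = -8/25)
(-53 - 3*r(-3))*41 = (-53 - 3*(-8/25))*41 = (-53 + 24/25)*41 = -1301/25*41 = -53341/25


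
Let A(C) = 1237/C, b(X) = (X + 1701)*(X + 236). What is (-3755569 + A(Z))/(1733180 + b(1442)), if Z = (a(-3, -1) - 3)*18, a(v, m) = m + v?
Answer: -473202931/882898884 ≈ -0.53596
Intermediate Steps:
b(X) = (236 + X)*(1701 + X) (b(X) = (1701 + X)*(236 + X) = (236 + X)*(1701 + X))
Z = -126 (Z = ((-1 - 3) - 3)*18 = (-4 - 3)*18 = -7*18 = -126)
(-3755569 + A(Z))/(1733180 + b(1442)) = (-3755569 + 1237/(-126))/(1733180 + (401436 + 1442**2 + 1937*1442)) = (-3755569 + 1237*(-1/126))/(1733180 + (401436 + 2079364 + 2793154)) = (-3755569 - 1237/126)/(1733180 + 5273954) = -473202931/126/7007134 = -473202931/126*1/7007134 = -473202931/882898884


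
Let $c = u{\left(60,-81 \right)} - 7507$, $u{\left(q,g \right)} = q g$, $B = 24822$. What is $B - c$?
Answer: $37189$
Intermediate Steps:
$u{\left(q,g \right)} = g q$
$c = -12367$ ($c = \left(-81\right) 60 - 7507 = -4860 - 7507 = -12367$)
$B - c = 24822 - -12367 = 24822 + 12367 = 37189$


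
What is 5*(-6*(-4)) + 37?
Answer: 157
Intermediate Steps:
5*(-6*(-4)) + 37 = 5*24 + 37 = 120 + 37 = 157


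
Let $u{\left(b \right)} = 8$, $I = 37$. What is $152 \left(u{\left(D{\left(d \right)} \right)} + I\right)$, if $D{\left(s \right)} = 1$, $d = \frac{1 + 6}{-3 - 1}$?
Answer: $6840$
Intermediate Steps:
$d = - \frac{7}{4}$ ($d = \frac{7}{-4} = 7 \left(- \frac{1}{4}\right) = - \frac{7}{4} \approx -1.75$)
$152 \left(u{\left(D{\left(d \right)} \right)} + I\right) = 152 \left(8 + 37\right) = 152 \cdot 45 = 6840$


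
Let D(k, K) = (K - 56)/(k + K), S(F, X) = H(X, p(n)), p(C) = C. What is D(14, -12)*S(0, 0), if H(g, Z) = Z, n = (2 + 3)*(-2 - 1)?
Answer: 510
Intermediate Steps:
n = -15 (n = 5*(-3) = -15)
S(F, X) = -15
D(k, K) = (-56 + K)/(K + k)
D(14, -12)*S(0, 0) = ((-56 - 12)/(-12 + 14))*(-15) = (-68/2)*(-15) = ((½)*(-68))*(-15) = -34*(-15) = 510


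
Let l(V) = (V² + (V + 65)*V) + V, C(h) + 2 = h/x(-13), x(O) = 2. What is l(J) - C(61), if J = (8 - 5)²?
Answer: 1455/2 ≈ 727.50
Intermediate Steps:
J = 9 (J = 3² = 9)
C(h) = -2 + h/2
l(V) = V + V² + V*(65 + V) (l(V) = (V² + (65 + V)*V) + V = (V² + V*(65 + V)) + V = V + V² + V*(65 + V))
l(J) - C(61) = 2*9*(33 + 9) - (-2 + (½)*61) = 2*9*42 - (-2 + 61/2) = 756 - 1*57/2 = 756 - 57/2 = 1455/2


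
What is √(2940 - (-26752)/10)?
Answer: 2*√35095/5 ≈ 74.935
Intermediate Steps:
√(2940 - (-26752)/10) = √(2940 - 152*(-88/5)) = √(2940 + 13376/5) = √(28076/5) = 2*√35095/5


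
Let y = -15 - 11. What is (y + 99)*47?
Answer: 3431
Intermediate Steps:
y = -26
(y + 99)*47 = (-26 + 99)*47 = 73*47 = 3431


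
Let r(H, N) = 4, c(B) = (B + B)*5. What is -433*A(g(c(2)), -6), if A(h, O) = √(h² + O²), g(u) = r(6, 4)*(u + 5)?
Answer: -866*√2509 ≈ -43378.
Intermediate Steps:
c(B) = 10*B (c(B) = (2*B)*5 = 10*B)
g(u) = 20 + 4*u (g(u) = 4*(u + 5) = 4*(5 + u) = 20 + 4*u)
A(h, O) = √(O² + h²)
-433*A(g(c(2)), -6) = -433*√((-6)² + (20 + 4*(10*2))²) = -433*√(36 + (20 + 4*20)²) = -433*√(36 + (20 + 80)²) = -433*√(36 + 100²) = -433*√(36 + 10000) = -866*√2509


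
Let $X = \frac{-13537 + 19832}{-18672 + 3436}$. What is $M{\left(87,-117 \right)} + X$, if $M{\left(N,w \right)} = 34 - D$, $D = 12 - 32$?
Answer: $\frac{816449}{15236} \approx 53.587$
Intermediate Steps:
$D = -20$
$M{\left(N,w \right)} = 54$ ($M{\left(N,w \right)} = 34 - -20 = 34 + 20 = 54$)
$X = - \frac{6295}{15236}$ ($X = \frac{6295}{-15236} = 6295 \left(- \frac{1}{15236}\right) = - \frac{6295}{15236} \approx -0.41317$)
$M{\left(87,-117 \right)} + X = 54 - \frac{6295}{15236} = \frac{816449}{15236}$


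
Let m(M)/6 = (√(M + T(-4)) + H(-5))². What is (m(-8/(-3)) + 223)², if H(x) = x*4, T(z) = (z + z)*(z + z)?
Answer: 12978529 - 4836800*√6 ≈ 1.1308e+6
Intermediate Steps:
T(z) = 4*z² (T(z) = (2*z)*(2*z) = 4*z²)
H(x) = 4*x
m(M) = 6*(-20 + √(64 + M))² (m(M) = 6*(√(M + 4*(-4)²) + 4*(-5))² = 6*(√(M + 4*16) - 20)² = 6*(√(M + 64) - 20)² = 6*(√(64 + M) - 20)² = 6*(-20 + √(64 + M))²)
(m(-8/(-3)) + 223)² = (6*(-20 + √(64 - 8/(-3)))² + 223)² = (6*(-20 + √(64 - 8*(-⅓)))² + 223)² = (6*(-20 + √(64 + 8/3))² + 223)² = (6*(-20 + √(200/3))² + 223)² = (6*(-20 + 10*√6/3)² + 223)² = (223 + 6*(-20 + 10*√6/3)²)²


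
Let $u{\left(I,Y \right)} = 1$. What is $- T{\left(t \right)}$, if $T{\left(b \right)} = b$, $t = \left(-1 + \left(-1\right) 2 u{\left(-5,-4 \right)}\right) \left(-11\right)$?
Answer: $-33$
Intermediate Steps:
$t = 33$ ($t = \left(-1 + \left(-1\right) 2 \cdot 1\right) \left(-11\right) = \left(-1 - 2\right) \left(-11\right) = \left(-3\right) \left(-11\right) = 33$)
$- T{\left(t \right)} = \left(-1\right) 33 = -33$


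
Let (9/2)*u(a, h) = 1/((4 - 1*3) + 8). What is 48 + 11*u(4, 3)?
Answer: 3910/81 ≈ 48.272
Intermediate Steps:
u(a, h) = 2/81 (u(a, h) = 2/(9*((4 - 1*3) + 8)) = 2/(9*((4 - 3) + 8)) = 2/(9*(1 + 8)) = (2/9)/9 = (2/9)*(⅑) = 2/81)
48 + 11*u(4, 3) = 48 + 11*(2/81) = 48 + 22/81 = 3910/81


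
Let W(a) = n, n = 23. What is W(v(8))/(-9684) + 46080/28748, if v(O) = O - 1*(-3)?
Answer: 111394379/69598908 ≈ 1.6005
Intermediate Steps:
v(O) = 3 + O (v(O) = O + 3 = 3 + O)
W(a) = 23
W(v(8))/(-9684) + 46080/28748 = 23/(-9684) + 46080/28748 = 23*(-1/9684) + 46080*(1/28748) = -23/9684 + 11520/7187 = 111394379/69598908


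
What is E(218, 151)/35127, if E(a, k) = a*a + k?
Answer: 47675/35127 ≈ 1.3572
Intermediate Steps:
E(a, k) = k + a² (E(a, k) = a² + k = k + a²)
E(218, 151)/35127 = (151 + 218²)/35127 = (151 + 47524)*(1/35127) = 47675*(1/35127) = 47675/35127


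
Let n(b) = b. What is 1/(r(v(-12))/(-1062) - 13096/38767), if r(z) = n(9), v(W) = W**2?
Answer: -4574506/1584095 ≈ -2.8878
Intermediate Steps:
r(z) = 9
1/(r(v(-12))/(-1062) - 13096/38767) = 1/(9/(-1062) - 13096/38767) = 1/(9*(-1/1062) - 13096*1/38767) = 1/(-1/118 - 13096/38767) = 1/(-1584095/4574506) = -4574506/1584095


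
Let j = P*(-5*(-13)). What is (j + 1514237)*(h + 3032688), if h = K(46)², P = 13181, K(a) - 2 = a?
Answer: 7195972101984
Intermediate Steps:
K(a) = 2 + a
h = 2304 (h = (2 + 46)² = 48² = 2304)
j = 856765 (j = 13181*(-5*(-13)) = 13181*65 = 856765)
(j + 1514237)*(h + 3032688) = (856765 + 1514237)*(2304 + 3032688) = 2371002*3034992 = 7195972101984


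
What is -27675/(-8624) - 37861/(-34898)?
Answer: 646157707/150480176 ≈ 4.2940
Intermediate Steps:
-27675/(-8624) - 37861/(-34898) = -27675*(-1/8624) - 37861*(-1/34898) = 27675/8624 + 37861/34898 = 646157707/150480176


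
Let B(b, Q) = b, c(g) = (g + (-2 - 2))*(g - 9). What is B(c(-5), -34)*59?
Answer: 7434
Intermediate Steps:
c(g) = (-9 + g)*(-4 + g) (c(g) = (g - 4)*(-9 + g) = (-4 + g)*(-9 + g) = (-9 + g)*(-4 + g))
B(c(-5), -34)*59 = (36 + (-5)**2 - 13*(-5))*59 = (36 + 25 + 65)*59 = 126*59 = 7434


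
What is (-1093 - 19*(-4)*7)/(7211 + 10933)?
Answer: -187/6048 ≈ -0.030919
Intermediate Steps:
(-1093 - 19*(-4)*7)/(7211 + 10933) = (-1093 + 76*7)/18144 = (-1093 + 532)*(1/18144) = -561*1/18144 = -187/6048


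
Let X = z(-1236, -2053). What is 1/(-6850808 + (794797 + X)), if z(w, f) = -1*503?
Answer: -1/6056514 ≈ -1.6511e-7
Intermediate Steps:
z(w, f) = -503
X = -503
1/(-6850808 + (794797 + X)) = 1/(-6850808 + (794797 - 503)) = 1/(-6850808 + 794294) = 1/(-6056514) = -1/6056514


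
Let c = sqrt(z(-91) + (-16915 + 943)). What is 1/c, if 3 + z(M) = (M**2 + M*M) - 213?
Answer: sqrt(374)/374 ≈ 0.051709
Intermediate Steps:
z(M) = -216 + 2*M**2 (z(M) = -3 + ((M**2 + M*M) - 213) = -3 + ((M**2 + M**2) - 213) = -3 + (2*M**2 - 213) = -3 + (-213 + 2*M**2) = -216 + 2*M**2)
c = sqrt(374) (c = sqrt((-216 + 2*(-91)**2) + (-16915 + 943)) = sqrt((-216 + 2*8281) - 15972) = sqrt((-216 + 16562) - 15972) = sqrt(16346 - 15972) = sqrt(374) ≈ 19.339)
1/c = 1/(sqrt(374)) = sqrt(374)/374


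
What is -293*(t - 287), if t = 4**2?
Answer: 79403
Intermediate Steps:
t = 16
-293*(t - 287) = -293*(16 - 287) = -293*(-271) = 79403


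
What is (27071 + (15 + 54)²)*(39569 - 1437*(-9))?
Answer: 1671243664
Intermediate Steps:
(27071 + (15 + 54)²)*(39569 - 1437*(-9)) = (27071 + 69²)*(39569 + 12933) = (27071 + 4761)*52502 = 31832*52502 = 1671243664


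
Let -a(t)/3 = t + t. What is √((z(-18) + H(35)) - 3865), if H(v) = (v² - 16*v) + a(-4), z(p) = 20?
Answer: 2*I*√789 ≈ 56.178*I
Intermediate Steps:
a(t) = -6*t (a(t) = -3*(t + t) = -6*t)
H(v) = 24 + v² - 16*v (H(v) = (v² - 16*v) - 6*(-4) = (v² - 16*v) + 24 = 24 + v² - 16*v)
√((z(-18) + H(35)) - 3865) = √((20 + (24 + 35² - 16*35)) - 3865) = √((20 + (24 + 1225 - 560)) - 3865) = √((20 + 689) - 3865) = √(709 - 3865) = √(-3156) = 2*I*√789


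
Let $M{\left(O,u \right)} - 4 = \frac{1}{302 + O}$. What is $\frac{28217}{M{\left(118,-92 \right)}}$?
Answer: $\frac{11851140}{1681} \approx 7050.1$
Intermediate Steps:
$M{\left(O,u \right)} = 4 + \frac{1}{302 + O}$
$\frac{28217}{M{\left(118,-92 \right)}} = \frac{28217}{\frac{1}{302 + 118} \left(1209 + 4 \cdot 118\right)} = \frac{28217}{\frac{1}{420} \left(1209 + 472\right)} = \frac{28217}{\frac{1}{420} \cdot 1681} = \frac{28217}{\frac{1681}{420}} = 28217 \cdot \frac{420}{1681} = \frac{11851140}{1681}$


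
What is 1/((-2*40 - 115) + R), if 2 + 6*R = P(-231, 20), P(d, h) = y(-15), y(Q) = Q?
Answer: -6/1187 ≈ -0.0050548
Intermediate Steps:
P(d, h) = -15
R = -17/6 (R = -⅓ + (⅙)*(-15) = -⅓ - 5/2 = -17/6 ≈ -2.8333)
1/((-2*40 - 115) + R) = 1/((-2*40 - 115) - 17/6) = 1/((-80 - 115) - 17/6) = 1/(-195 - 17/6) = 1/(-1187/6) = -6/1187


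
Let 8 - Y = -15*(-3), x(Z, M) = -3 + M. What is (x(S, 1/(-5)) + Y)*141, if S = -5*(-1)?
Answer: -28341/5 ≈ -5668.2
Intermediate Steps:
S = 5
Y = -37 (Y = 8 - (-15)*(-3) = 8 - 1*45 = 8 - 45 = -37)
(x(S, 1/(-5)) + Y)*141 = ((-3 + 1/(-5)) - 37)*141 = ((-3 - ⅕) - 37)*141 = (-16/5 - 37)*141 = -201/5*141 = -28341/5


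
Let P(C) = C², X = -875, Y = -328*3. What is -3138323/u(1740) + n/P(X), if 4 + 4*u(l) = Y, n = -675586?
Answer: 2402611677133/189109375 ≈ 12705.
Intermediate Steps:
Y = -984
u(l) = -247 (u(l) = -1 + (¼)*(-984) = -1 - 246 = -247)
-3138323/u(1740) + n/P(X) = -3138323/(-247) - 675586/((-875)²) = -3138323*(-1/247) - 675586/765625 = 3138323/247 - 675586*1/765625 = 3138323/247 - 675586/765625 = 2402611677133/189109375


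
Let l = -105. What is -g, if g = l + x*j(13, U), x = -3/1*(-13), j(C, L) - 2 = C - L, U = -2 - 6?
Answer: -792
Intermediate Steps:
U = -8
j(C, L) = 2 + C - L (j(C, L) = 2 + (C - L) = 2 + C - L)
x = 39 (x = -3*1*(-13) = -3*(-13) = 39)
g = 792 (g = -105 + 39*(2 + 13 - 1*(-8)) = -105 + 39*(2 + 13 + 8) = -105 + 39*23 = -105 + 897 = 792)
-g = -1*792 = -792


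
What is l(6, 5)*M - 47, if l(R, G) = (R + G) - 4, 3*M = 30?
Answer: 23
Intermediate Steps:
M = 10 (M = (⅓)*30 = 10)
l(R, G) = -4 + G + R (l(R, G) = (G + R) - 4 = -4 + G + R)
l(6, 5)*M - 47 = (-4 + 5 + 6)*10 - 47 = 7*10 - 47 = 70 - 47 = 23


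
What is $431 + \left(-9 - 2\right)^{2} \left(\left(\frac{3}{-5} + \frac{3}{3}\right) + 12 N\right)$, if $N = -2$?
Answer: $- \frac{12123}{5} \approx -2424.6$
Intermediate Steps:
$431 + \left(-9 - 2\right)^{2} \left(\left(\frac{3}{-5} + \frac{3}{3}\right) + 12 N\right) = 431 + \left(-9 - 2\right)^{2} \left(\left(\frac{3}{-5} + \frac{3}{3}\right) + 12 \left(-2\right)\right) = 431 + \left(-11\right)^{2} \left(\left(3 \left(- \frac{1}{5}\right) + 3 \cdot \frac{1}{3}\right) - 24\right) = 431 + 121 \left(\left(- \frac{3}{5} + 1\right) - 24\right) = 431 + 121 \left(\frac{2}{5} - 24\right) = 431 + 121 \left(- \frac{118}{5}\right) = 431 - \frac{14278}{5} = - \frac{12123}{5}$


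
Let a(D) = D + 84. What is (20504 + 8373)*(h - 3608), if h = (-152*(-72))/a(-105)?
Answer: -834660808/7 ≈ -1.1924e+8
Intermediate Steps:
a(D) = 84 + D
h = -3648/7 (h = (-152*(-72))/(84 - 105) = 10944/(-21) = 10944*(-1/21) = -3648/7 ≈ -521.14)
(20504 + 8373)*(h - 3608) = (20504 + 8373)*(-3648/7 - 3608) = 28877*(-28904/7) = -834660808/7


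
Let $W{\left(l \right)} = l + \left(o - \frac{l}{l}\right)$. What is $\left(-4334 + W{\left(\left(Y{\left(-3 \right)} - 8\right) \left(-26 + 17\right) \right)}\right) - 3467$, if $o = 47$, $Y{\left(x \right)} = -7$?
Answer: $-7620$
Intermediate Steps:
$W{\left(l \right)} = 46 + l$ ($W{\left(l \right)} = l + \left(47 - \frac{l}{l}\right) = l + \left(47 - 1\right) = l + 46 = 46 + l$)
$\left(-4334 + W{\left(\left(Y{\left(-3 \right)} - 8\right) \left(-26 + 17\right) \right)}\right) - 3467 = \left(-4334 + \left(46 + \left(-7 - 8\right) \left(-26 + 17\right)\right)\right) - 3467 = \left(-4334 + \left(46 - -135\right)\right) - 3467 = \left(-4334 + \left(46 + 135\right)\right) - 3467 = \left(-4334 + 181\right) - 3467 = -4153 - 3467 = -7620$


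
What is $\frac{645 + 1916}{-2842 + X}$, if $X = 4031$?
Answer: $\frac{2561}{1189} \approx 2.1539$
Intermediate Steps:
$\frac{645 + 1916}{-2842 + X} = \frac{645 + 1916}{-2842 + 4031} = \frac{2561}{1189}$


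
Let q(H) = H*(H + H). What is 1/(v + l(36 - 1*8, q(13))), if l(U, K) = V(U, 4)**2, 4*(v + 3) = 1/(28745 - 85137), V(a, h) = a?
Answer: 225568/176168607 ≈ 0.0012804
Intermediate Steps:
q(H) = 2*H**2 (q(H) = H*(2*H) = 2*H**2)
v = -676705/225568 (v = -3 + 1/(4*(28745 - 85137)) = -3 + (1/4)/(-56392) = -3 + (1/4)*(-1/56392) = -3 - 1/225568 = -676705/225568 ≈ -3.0000)
l(U, K) = U**2
1/(v + l(36 - 1*8, q(13))) = 1/(-676705/225568 + (36 - 1*8)**2) = 1/(-676705/225568 + (36 - 8)**2) = 1/(-676705/225568 + 28**2) = 1/(-676705/225568 + 784) = 1/(176168607/225568) = 225568/176168607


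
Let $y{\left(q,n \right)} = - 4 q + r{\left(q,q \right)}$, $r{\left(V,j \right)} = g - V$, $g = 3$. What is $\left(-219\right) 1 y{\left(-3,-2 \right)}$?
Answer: $-3942$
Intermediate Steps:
$r{\left(V,j \right)} = 3 - V$
$y{\left(q,n \right)} = 3 - 5 q$ ($y{\left(q,n \right)} = - 4 q - \left(-3 + q\right) = 3 - 5 q$)
$\left(-219\right) 1 y{\left(-3,-2 \right)} = \left(-219\right) 1 \left(3 - -15\right) = - 219 \left(3 + 15\right) = \left(-219\right) 18 = -3942$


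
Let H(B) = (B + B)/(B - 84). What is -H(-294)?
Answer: -14/9 ≈ -1.5556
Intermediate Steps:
H(B) = 2*B/(-84 + B) (H(B) = (2*B)/(-84 + B) = 2*B/(-84 + B))
-H(-294) = -2*(-294)/(-84 - 294) = -2*(-294)/(-378) = -2*(-294)*(-1)/378 = -1*14/9 = -14/9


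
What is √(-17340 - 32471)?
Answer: I*√49811 ≈ 223.18*I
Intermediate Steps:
√(-17340 - 32471) = √(-49811) = I*√49811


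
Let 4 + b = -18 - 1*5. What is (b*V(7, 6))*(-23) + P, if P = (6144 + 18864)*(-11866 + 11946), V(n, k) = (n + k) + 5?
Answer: 2011818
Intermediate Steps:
V(n, k) = 5 + k + n (V(n, k) = (k + n) + 5 = 5 + k + n)
b = -27 (b = -4 + (-18 - 1*5) = -4 + (-18 - 5) = -4 - 23 = -27)
P = 2000640 (P = 25008*80 = 2000640)
(b*V(7, 6))*(-23) + P = -27*(5 + 6 + 7)*(-23) + 2000640 = -27*18*(-23) + 2000640 = -486*(-23) + 2000640 = 11178 + 2000640 = 2011818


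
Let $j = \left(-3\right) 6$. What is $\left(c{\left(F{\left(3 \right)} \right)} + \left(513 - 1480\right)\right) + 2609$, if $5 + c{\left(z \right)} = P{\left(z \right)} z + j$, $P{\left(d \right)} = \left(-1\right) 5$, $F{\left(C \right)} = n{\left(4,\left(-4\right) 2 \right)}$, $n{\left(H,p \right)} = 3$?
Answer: $1604$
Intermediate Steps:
$F{\left(C \right)} = 3$
$P{\left(d \right)} = -5$
$j = -18$
$c{\left(z \right)} = -23 - 5 z$ ($c{\left(z \right)} = -5 - \left(18 + 5 z\right) = -23 - 5 z$)
$\left(c{\left(F{\left(3 \right)} \right)} + \left(513 - 1480\right)\right) + 2609 = \left(\left(-23 - 15\right) + \left(513 - 1480\right)\right) + 2609 = \left(\left(-23 - 15\right) - 967\right) + 2609 = \left(-38 - 967\right) + 2609 = -1005 + 2609 = 1604$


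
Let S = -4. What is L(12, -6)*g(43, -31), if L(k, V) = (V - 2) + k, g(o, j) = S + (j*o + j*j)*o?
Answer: -64000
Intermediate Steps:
g(o, j) = -4 + o*(j² + j*o) (g(o, j) = -4 + (j*o + j*j)*o = -4 + (j*o + j²)*o = -4 + (j² + j*o)*o = -4 + o*(j² + j*o))
L(k, V) = -2 + V + k (L(k, V) = (-2 + V) + k = -2 + V + k)
L(12, -6)*g(43, -31) = (-2 - 6 + 12)*(-4 - 31*43² + 43*(-31)²) = 4*(-4 - 31*1849 + 43*961) = 4*(-4 - 57319 + 41323) = 4*(-16000) = -64000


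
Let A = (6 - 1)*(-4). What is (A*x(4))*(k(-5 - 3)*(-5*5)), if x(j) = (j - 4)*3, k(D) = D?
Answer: 0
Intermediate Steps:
A = -20 (A = 5*(-4) = -20)
x(j) = -12 + 3*j (x(j) = (-4 + j)*3 = -12 + 3*j)
(A*x(4))*(k(-5 - 3)*(-5*5)) = (-20*(-12 + 3*4))*((-5 - 3)*(-5*5)) = (-20*(-12 + 12))*(-8*(-25)) = -20*0*200 = 0*200 = 0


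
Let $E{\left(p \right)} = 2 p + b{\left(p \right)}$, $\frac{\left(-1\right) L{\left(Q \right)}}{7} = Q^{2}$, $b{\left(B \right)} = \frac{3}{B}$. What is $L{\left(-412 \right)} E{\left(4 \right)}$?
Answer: $-10396820$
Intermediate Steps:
$L{\left(Q \right)} = - 7 Q^{2}$
$E{\left(p \right)} = 2 p + \frac{3}{p}$
$L{\left(-412 \right)} E{\left(4 \right)} = - 7 \left(-412\right)^{2} \left(2 \cdot 4 + \frac{3}{4}\right) = \left(-7\right) 169744 \left(8 + 3 \cdot \frac{1}{4}\right) = - 1188208 \left(8 + \frac{3}{4}\right) = \left(-1188208\right) \frac{35}{4} = -10396820$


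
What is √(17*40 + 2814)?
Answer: √3494 ≈ 59.110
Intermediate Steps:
√(17*40 + 2814) = √(680 + 2814) = √3494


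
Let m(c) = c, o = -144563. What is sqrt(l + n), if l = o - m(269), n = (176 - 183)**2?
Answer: 3*I*sqrt(16087) ≈ 380.5*I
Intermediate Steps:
n = 49 (n = (-7)**2 = 49)
l = -144832 (l = -144563 - 1*269 = -144563 - 269 = -144832)
sqrt(l + n) = sqrt(-144832 + 49) = sqrt(-144783) = 3*I*sqrt(16087)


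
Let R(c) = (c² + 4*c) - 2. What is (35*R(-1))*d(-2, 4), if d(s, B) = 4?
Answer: -700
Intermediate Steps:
R(c) = -2 + c² + 4*c
(35*R(-1))*d(-2, 4) = (35*(-2 + (-1)² + 4*(-1)))*4 = (35*(-2 + 1 - 4))*4 = (35*(-5))*4 = -175*4 = -700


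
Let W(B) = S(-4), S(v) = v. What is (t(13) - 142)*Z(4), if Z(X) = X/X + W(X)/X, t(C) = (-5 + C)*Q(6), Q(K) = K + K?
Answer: 0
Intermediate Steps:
Q(K) = 2*K
W(B) = -4
t(C) = -60 + 12*C (t(C) = (-5 + C)*(2*6) = (-5 + C)*12 = -60 + 12*C)
Z(X) = 1 - 4/X (Z(X) = X/X - 4/X = 1 - 4/X)
(t(13) - 142)*Z(4) = ((-60 + 12*13) - 142)*((-4 + 4)/4) = ((-60 + 156) - 142)*((¼)*0) = (96 - 142)*0 = -46*0 = 0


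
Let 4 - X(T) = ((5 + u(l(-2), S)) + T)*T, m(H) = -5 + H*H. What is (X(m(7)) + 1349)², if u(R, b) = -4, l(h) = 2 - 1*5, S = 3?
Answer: 393129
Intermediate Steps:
l(h) = -3 (l(h) = 2 - 5 = -3)
m(H) = -5 + H²
X(T) = 4 - T*(1 + T) (X(T) = 4 - ((5 - 4) + T)*T = 4 - (1 + T)*T = 4 - T*(1 + T))
(X(m(7)) + 1349)² = ((4 - (-5 + 7²) - (-5 + 7²)²) + 1349)² = ((4 - (-5 + 49) - (-5 + 49)²) + 1349)² = ((4 - 1*44 - 1*44²) + 1349)² = ((4 - 44 - 1*1936) + 1349)² = ((4 - 44 - 1936) + 1349)² = (-1976 + 1349)² = (-627)² = 393129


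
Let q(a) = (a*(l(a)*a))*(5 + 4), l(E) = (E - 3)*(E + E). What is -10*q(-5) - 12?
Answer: -180012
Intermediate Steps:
l(E) = 2*E*(-3 + E) (l(E) = (-3 + E)*(2*E) = 2*E*(-3 + E))
q(a) = 18*a³*(-3 + a) (q(a) = (a*((2*a*(-3 + a))*a))*(5 + 4) = (a*(2*a²*(-3 + a)))*9 = (2*a³*(-3 + a))*9 = 18*a³*(-3 + a))
-10*q(-5) - 12 = -180*(-5)³*(-3 - 5) - 12 = -180*(-125)*(-8) - 12 = -10*18000 - 12 = -180000 - 12 = -180012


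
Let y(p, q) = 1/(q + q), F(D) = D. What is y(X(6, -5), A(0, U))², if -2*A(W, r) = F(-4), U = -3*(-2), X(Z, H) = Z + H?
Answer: 1/16 ≈ 0.062500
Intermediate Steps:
X(Z, H) = H + Z
U = 6
A(W, r) = 2 (A(W, r) = -½*(-4) = 2)
y(p, q) = 1/(2*q)
y(X(6, -5), A(0, U))² = ((½)/2)² = ((½)*(½))² = (¼)² = 1/16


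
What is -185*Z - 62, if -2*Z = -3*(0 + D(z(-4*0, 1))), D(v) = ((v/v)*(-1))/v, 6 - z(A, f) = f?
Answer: -13/2 ≈ -6.5000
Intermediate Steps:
z(A, f) = 6 - f
D(v) = -1/v (D(v) = (1*(-1))/v = -1/v)
Z = -3/10 (Z = -(-3)*(0 - 1/(6 - 1*1))/2 = -(-3)*(0 - 1/(6 - 1))/2 = -(-3)*(0 - 1/5)/2 = -(-3)*(0 - 1*⅕)/2 = -(-3)*(0 - ⅕)/2 = -(-3)*(-1)/(2*5) = -½*⅗ = -3/10 ≈ -0.30000)
-185*Z - 62 = -185*(-3/10) - 62 = 111/2 - 62 = -13/2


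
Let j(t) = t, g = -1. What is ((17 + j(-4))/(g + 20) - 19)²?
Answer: 121104/361 ≈ 335.47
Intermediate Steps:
((17 + j(-4))/(g + 20) - 19)² = ((17 - 4)/(-1 + 20) - 19)² = (13/19 - 19)² = (-348/19)² = 121104/361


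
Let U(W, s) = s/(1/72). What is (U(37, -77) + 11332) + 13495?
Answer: 19283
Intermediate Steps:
U(W, s) = 72*s (U(W, s) = s/(1/72) = s*72 = 72*s)
(U(37, -77) + 11332) + 13495 = (72*(-77) + 11332) + 13495 = (-5544 + 11332) + 13495 = 5788 + 13495 = 19283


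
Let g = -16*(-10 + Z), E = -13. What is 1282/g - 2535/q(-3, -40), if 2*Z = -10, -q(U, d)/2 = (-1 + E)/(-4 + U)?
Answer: 76691/120 ≈ 639.09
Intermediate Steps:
q(U, d) = 28/(-4 + U) (q(U, d) = -2*(-1 - 13)/(-4 + U) = -(-28)/(-4 + U) = 28/(-4 + U))
Z = -5 (Z = (½)*(-10) = -5)
g = 240 (g = -16*(-10 - 5) = -16*(-15) = 240)
1282/g - 2535/q(-3, -40) = 1282/240 - 2535/(28/(-4 - 3)) = 1282*(1/240) - 2535/(28/(-7)) = 641/120 - 2535/(28*(-⅐)) = 641/120 - 2535/(-4) = 641/120 - 2535*(-¼) = 641/120 + 2535/4 = 76691/120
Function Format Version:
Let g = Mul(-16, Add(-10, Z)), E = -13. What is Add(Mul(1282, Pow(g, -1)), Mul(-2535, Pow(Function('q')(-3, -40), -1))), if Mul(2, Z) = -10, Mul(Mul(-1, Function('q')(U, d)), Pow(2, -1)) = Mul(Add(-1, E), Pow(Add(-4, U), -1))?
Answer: Rational(76691, 120) ≈ 639.09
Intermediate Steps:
Function('q')(U, d) = Mul(28, Pow(Add(-4, U), -1)) (Function('q')(U, d) = Mul(-2, Mul(Add(-1, -13), Pow(Add(-4, U), -1))) = Mul(-2, Mul(-14, Pow(Add(-4, U), -1))) = Mul(28, Pow(Add(-4, U), -1)))
Z = -5 (Z = Mul(Rational(1, 2), -10) = -5)
g = 240 (g = Mul(-16, Add(-10, -5)) = Mul(-16, -15) = 240)
Add(Mul(1282, Pow(g, -1)), Mul(-2535, Pow(Function('q')(-3, -40), -1))) = Add(Mul(1282, Pow(240, -1)), Mul(-2535, Pow(Mul(28, Pow(Add(-4, -3), -1)), -1))) = Add(Mul(1282, Rational(1, 240)), Mul(-2535, Pow(Mul(28, Pow(-7, -1)), -1))) = Add(Rational(641, 120), Mul(-2535, Pow(Mul(28, Rational(-1, 7)), -1))) = Add(Rational(641, 120), Mul(-2535, Pow(-4, -1))) = Add(Rational(641, 120), Mul(-2535, Rational(-1, 4))) = Add(Rational(641, 120), Rational(2535, 4)) = Rational(76691, 120)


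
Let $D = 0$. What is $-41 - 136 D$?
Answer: $-41$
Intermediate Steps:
$-41 - 136 D = -41 - 0 = -41 + 0 = -41$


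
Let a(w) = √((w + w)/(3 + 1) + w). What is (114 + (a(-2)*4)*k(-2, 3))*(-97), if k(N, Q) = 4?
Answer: -11058 - 1552*I*√3 ≈ -11058.0 - 2688.1*I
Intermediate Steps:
a(w) = √6*√w/2 (a(w) = √((2*w)/4 + w) = √((2*w)*(¼) + w) = √(w/2 + w) = √(3*w/2) = √6*√w/2)
(114 + (a(-2)*4)*k(-2, 3))*(-97) = (114 + ((√6*√(-2)/2)*4)*4)*(-97) = (114 + ((√6*(I*√2)/2)*4)*4)*(-97) = (114 + ((I*√3)*4)*4)*(-97) = (114 + (4*I*√3)*4)*(-97) = (114 + 16*I*√3)*(-97) = -11058 - 1552*I*√3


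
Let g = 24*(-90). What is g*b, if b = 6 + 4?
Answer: -21600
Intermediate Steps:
b = 10
g = -2160
g*b = -2160*10 = -21600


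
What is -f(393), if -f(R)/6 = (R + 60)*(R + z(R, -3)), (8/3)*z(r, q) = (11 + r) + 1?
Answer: 5923881/4 ≈ 1.4810e+6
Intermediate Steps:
z(r, q) = 9/2 + 3*r/8 (z(r, q) = 3*((11 + r) + 1)/8 = 3*(12 + r)/8 = 9/2 + 3*r/8)
f(R) = -6*(60 + R)*(9/2 + 11*R/8) (f(R) = -6*(R + 60)*(R + (9/2 + 3*R/8)) = -6*(60 + R)*(9/2 + 11*R/8))
-f(393) = -(-1620 - 522*393 - 33/4*393²) = -(-1620 - 205146 - 33/4*154449) = -(-1620 - 205146 - 5096817/4) = -1*(-5923881/4) = 5923881/4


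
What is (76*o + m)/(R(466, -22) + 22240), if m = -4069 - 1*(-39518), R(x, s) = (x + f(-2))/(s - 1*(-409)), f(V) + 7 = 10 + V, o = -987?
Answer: -15310881/8607347 ≈ -1.7788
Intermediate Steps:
f(V) = 3 + V (f(V) = -7 + (10 + V) = 3 + V)
R(x, s) = (1 + x)/(409 + s) (R(x, s) = (x + (3 - 2))/(s - 1*(-409)) = (x + 1)/(s + 409) = (1 + x)/(409 + s))
m = 35449 (m = -4069 + 39518 = 35449)
(76*o + m)/(R(466, -22) + 22240) = (76*(-987) + 35449)/((1 + 466)/(409 - 22) + 22240) = (-75012 + 35449)/(467/387 + 22240) = -39563/((1/387)*467 + 22240) = -39563/(467/387 + 22240) = -39563/8607347/387 = -39563*387/8607347 = -15310881/8607347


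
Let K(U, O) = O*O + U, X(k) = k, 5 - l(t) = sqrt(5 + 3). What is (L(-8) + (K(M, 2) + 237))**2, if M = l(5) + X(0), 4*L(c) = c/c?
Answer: 970353/16 - 985*sqrt(2) ≈ 59254.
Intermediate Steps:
l(t) = 5 - 2*sqrt(2) (l(t) = 5 - sqrt(5 + 3) = 5 - sqrt(8) = 5 - 2*sqrt(2))
L(c) = 1/4 (L(c) = (c/c)/4 = (1/4)*1 = 1/4)
M = 5 - 2*sqrt(2) (M = (5 - 2*sqrt(2)) + 0 = 5 - 2*sqrt(2) ≈ 2.1716)
K(U, O) = U + O**2 (K(U, O) = O**2 + U = U + O**2)
(L(-8) + (K(M, 2) + 237))**2 = (1/4 + (((5 - 2*sqrt(2)) + 2**2) + 237))**2 = (1/4 + (((5 - 2*sqrt(2)) + 4) + 237))**2 = (1/4 + ((9 - 2*sqrt(2)) + 237))**2 = (1/4 + (246 - 2*sqrt(2)))**2 = (985/4 - 2*sqrt(2))**2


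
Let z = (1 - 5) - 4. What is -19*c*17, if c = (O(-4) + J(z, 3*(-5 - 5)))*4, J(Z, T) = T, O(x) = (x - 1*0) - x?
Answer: 38760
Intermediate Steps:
O(x) = 0 (O(x) = (x + 0) - x = x - x = 0)
z = -8 (z = -4 - 4 = -8)
c = -120 (c = (0 + 3*(-5 - 5))*4 = (0 + 3*(-10))*4 = (0 - 30)*4 = -30*4 = -120)
-19*c*17 = -19*(-120)*17 = 2280*17 = 38760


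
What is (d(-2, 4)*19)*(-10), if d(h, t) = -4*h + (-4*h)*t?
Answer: -7600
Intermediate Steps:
d(h, t) = -4*h - 4*h*t
(d(-2, 4)*19)*(-10) = (-4*(-2)*(1 + 4)*19)*(-10) = (-4*(-2)*5*19)*(-10) = (40*19)*(-10) = 760*(-10) = -7600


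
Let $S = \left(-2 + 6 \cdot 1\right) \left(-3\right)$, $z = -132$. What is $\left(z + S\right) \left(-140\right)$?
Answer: $20160$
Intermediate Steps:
$S = -12$ ($S = \left(-2 + 6\right) \left(-3\right) = 4 \left(-3\right) = -12$)
$\left(z + S\right) \left(-140\right) = \left(-132 - 12\right) \left(-140\right) = \left(-144\right) \left(-140\right) = 20160$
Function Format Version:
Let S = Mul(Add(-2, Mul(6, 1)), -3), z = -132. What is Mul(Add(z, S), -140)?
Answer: 20160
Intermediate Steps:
S = -12 (S = Mul(Add(-2, 6), -3) = Mul(4, -3) = -12)
Mul(Add(z, S), -140) = Mul(Add(-132, -12), -140) = Mul(-144, -140) = 20160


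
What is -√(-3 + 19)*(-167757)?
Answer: 671028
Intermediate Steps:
-√(-3 + 19)*(-167757) = -√16*(-167757) = -1*4*(-167757) = -4*(-167757) = 671028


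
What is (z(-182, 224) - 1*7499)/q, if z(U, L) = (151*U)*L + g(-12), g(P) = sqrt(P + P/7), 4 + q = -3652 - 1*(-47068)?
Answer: -6163467/43412 + I*sqrt(42)/75971 ≈ -141.98 + 8.5305e-5*I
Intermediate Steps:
q = 43412 (q = -4 + (-3652 - 1*(-47068)) = -4 + (-3652 + 47068) = -4 + 43416 = 43412)
g(P) = 2*sqrt(14)*sqrt(P)/7 (g(P) = sqrt(P + P*(1/7)) = sqrt(P + P/7) = sqrt(8*P/7) = 2*sqrt(14)*sqrt(P)/7)
z(U, L) = 151*L*U + 4*I*sqrt(42)/7 (z(U, L) = (151*U)*L + 2*sqrt(14)*sqrt(-12)/7 = 151*L*U + 2*sqrt(14)*(2*I*sqrt(3))/7 = 151*L*U + 4*I*sqrt(42)/7)
(z(-182, 224) - 1*7499)/q = ((151*224*(-182) + 4*I*sqrt(42)/7) - 1*7499)/43412 = ((-6155968 + 4*I*sqrt(42)/7) - 7499)*(1/43412) = (-6163467 + 4*I*sqrt(42)/7)*(1/43412) = -6163467/43412 + I*sqrt(42)/75971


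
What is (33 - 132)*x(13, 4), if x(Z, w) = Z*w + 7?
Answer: -5841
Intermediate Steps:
x(Z, w) = 7 + Z*w
(33 - 132)*x(13, 4) = (33 - 132)*(7 + 13*4) = -99*(7 + 52) = -99*59 = -5841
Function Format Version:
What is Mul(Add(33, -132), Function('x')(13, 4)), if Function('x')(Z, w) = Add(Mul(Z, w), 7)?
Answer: -5841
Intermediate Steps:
Function('x')(Z, w) = Add(7, Mul(Z, w))
Mul(Add(33, -132), Function('x')(13, 4)) = Mul(Add(33, -132), Add(7, Mul(13, 4))) = Mul(-99, Add(7, 52)) = Mul(-99, 59) = -5841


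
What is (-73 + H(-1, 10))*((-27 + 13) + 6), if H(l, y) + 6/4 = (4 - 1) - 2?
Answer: 588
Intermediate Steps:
H(l, y) = -½ (H(l, y) = -3/2 + ((4 - 1) - 2) = -3/2 + (3 - 2) = -3/2 + 1 = -½)
(-73 + H(-1, 10))*((-27 + 13) + 6) = (-73 - ½)*((-27 + 13) + 6) = -147*(-14 + 6)/2 = -147/2*(-8) = 588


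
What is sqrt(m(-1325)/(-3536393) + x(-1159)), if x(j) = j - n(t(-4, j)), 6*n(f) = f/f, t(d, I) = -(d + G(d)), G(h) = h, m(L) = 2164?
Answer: I*sqrt(521878804046397042)/21218358 ≈ 34.047*I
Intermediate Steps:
t(d, I) = -2*d (t(d, I) = -(d + d) = -2*d)
n(f) = 1/6 (n(f) = (f/f)/6 = (1/6)*1 = 1/6)
x(j) = -1/6 + j (x(j) = j - 1*1/6 = j - 1/6 = -1/6 + j)
sqrt(m(-1325)/(-3536393) + x(-1159)) = sqrt(2164/(-3536393) + (-1/6 - 1159)) = sqrt(2164*(-1/3536393) - 6955/6) = sqrt(-2164/3536393 - 6955/6) = sqrt(-24595626299/21218358) = I*sqrt(521878804046397042)/21218358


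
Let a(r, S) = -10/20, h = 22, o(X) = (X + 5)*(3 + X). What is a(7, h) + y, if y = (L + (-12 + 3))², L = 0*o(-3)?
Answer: 161/2 ≈ 80.500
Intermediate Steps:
o(X) = (3 + X)*(5 + X) (o(X) = (5 + X)*(3 + X) = (3 + X)*(5 + X))
L = 0 (L = 0*(15 + (-3)² + 8*(-3)) = 0*(15 + 9 - 24) = 0*0 = 0)
a(r, S) = -½ (a(r, S) = -10*1/20 = -½)
y = 81 (y = (0 + (-12 + 3))² = (0 - 9)² = (-9)² = 81)
a(7, h) + y = -½ + 81 = 161/2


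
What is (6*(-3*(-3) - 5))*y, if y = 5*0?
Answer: 0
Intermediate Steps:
y = 0
(6*(-3*(-3) - 5))*y = (6*(-3*(-3) - 5))*0 = (6*(9 - 5))*0 = (6*4)*0 = 24*0 = 0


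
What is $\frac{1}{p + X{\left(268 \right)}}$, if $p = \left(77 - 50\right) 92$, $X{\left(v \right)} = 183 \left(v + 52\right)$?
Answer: $\frac{1}{61044} \approx 1.6382 \cdot 10^{-5}$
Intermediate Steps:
$X{\left(v \right)} = 9516 + 183 v$ ($X{\left(v \right)} = 183 \left(52 + v\right) = 9516 + 183 v$)
$p = 2484$ ($p = 27 \cdot 92 = 2484$)
$\frac{1}{p + X{\left(268 \right)}} = \frac{1}{2484 + \left(9516 + 183 \cdot 268\right)} = \frac{1}{2484 + \left(9516 + 49044\right)} = \frac{1}{2484 + 58560} = \frac{1}{61044}$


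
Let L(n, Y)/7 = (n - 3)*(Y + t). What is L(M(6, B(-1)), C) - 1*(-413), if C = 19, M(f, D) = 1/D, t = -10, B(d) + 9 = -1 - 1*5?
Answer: 1099/5 ≈ 219.80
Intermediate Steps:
B(d) = -15 (B(d) = -9 + (-1 - 1*5) = -9 + (-1 - 5) = -9 - 6 = -15)
L(n, Y) = 7*(-10 + Y)*(-3 + n) (L(n, Y) = 7*((n - 3)*(Y - 10)) = 7*((-3 + n)*(-10 + Y)) = 7*((-10 + Y)*(-3 + n)) = 7*(-10 + Y)*(-3 + n))
L(M(6, B(-1)), C) - 1*(-413) = (210 - 70/(-15) - 21*19 + 7*19/(-15)) - 1*(-413) = (210 - 70*(-1/15) - 399 + 7*19*(-1/15)) + 413 = (210 + 14/3 - 399 - 133/15) + 413 = -966/5 + 413 = 1099/5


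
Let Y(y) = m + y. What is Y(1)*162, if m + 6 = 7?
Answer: 324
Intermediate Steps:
m = 1 (m = -6 + 7 = 1)
Y(y) = 1 + y
Y(1)*162 = (1 + 1)*162 = 2*162 = 324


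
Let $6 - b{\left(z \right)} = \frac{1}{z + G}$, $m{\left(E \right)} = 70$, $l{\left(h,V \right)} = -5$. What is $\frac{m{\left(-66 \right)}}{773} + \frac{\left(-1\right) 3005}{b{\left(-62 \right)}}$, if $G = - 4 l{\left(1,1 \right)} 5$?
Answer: $- \frac{88252980}{175471} \approx -502.95$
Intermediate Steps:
$G = 100$ ($G = \left(-4\right) \left(-5\right) 5 = 20 \cdot 5 = 100$)
$b{\left(z \right)} = 6 - \frac{1}{100 + z}$ ($b{\left(z \right)} = 6 - \frac{1}{z + 100} = 6 - \frac{1}{100 + z}$)
$\frac{m{\left(-66 \right)}}{773} + \frac{\left(-1\right) 3005}{b{\left(-62 \right)}} = \frac{70}{773} + \frac{\left(-1\right) 3005}{\frac{1}{100 - 62} \left(599 + 6 \left(-62\right)\right)} = 70 \cdot \frac{1}{773} - \frac{3005}{\frac{1}{38} \left(599 - 372\right)} = \frac{70}{773} - \frac{3005}{\frac{1}{38} \cdot 227} = \frac{70}{773} - \frac{3005}{\frac{227}{38}} = \frac{70}{773} - \frac{114190}{227} = - \frac{88252980}{175471}$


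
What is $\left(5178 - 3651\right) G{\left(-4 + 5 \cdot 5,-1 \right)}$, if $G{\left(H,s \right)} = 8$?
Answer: $12216$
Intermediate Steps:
$\left(5178 - 3651\right) G{\left(-4 + 5 \cdot 5,-1 \right)} = \left(5178 - 3651\right) 8 = 1527 \cdot 8 = 12216$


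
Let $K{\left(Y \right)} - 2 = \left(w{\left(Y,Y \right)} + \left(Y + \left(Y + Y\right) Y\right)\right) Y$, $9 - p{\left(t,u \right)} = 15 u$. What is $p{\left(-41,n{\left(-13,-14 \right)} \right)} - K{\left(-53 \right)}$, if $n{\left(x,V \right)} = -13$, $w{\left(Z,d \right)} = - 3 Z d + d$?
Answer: $-154293$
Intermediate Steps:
$w{\left(Z,d \right)} = d - 3 Z d$ ($w{\left(Z,d \right)} = - 3 Z d + d = d - 3 Z d$)
$p{\left(t,u \right)} = 9 - 15 u$
$K{\left(Y \right)} = 2 + Y \left(Y + 2 Y^{2} + Y \left(1 - 3 Y\right)\right)$ ($K{\left(Y \right)} = 2 + \left(Y \left(1 - 3 Y\right) + \left(Y + \left(Y + Y\right) Y\right)\right) Y = 2 + \left(Y \left(1 - 3 Y\right) + \left(Y + 2 Y Y\right)\right) Y = 2 + \left(Y \left(1 - 3 Y\right) + \left(Y + 2 Y^{2}\right)\right) Y = 2 + \left(Y + 2 Y^{2} + Y \left(1 - 3 Y\right)\right) Y = 2 + Y \left(Y + 2 Y^{2} + Y \left(1 - 3 Y\right)\right)$)
$p{\left(-41,n{\left(-13,-14 \right)} \right)} - K{\left(-53 \right)} = \left(9 - -195\right) - \left(2 - \left(-53\right)^{3} + 2 \left(-53\right)^{2}\right) = \left(9 + 195\right) - \left(2 - -148877 + 2 \cdot 2809\right) = 204 - \left(2 + 148877 + 5618\right) = 204 - 154497 = -154293$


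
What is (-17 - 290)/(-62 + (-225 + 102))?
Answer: 307/185 ≈ 1.6595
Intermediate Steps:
(-17 - 290)/(-62 + (-225 + 102)) = -307/(-62 - 123) = -307/(-185) = -307*(-1/185) = 307/185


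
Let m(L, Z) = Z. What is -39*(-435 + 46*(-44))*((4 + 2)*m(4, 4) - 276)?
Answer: -24167052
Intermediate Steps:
-39*(-435 + 46*(-44))*((4 + 2)*m(4, 4) - 276) = -39*(-435 + 46*(-44))*((4 + 2)*4 - 276) = -39*(-435 - 2024)*(6*4 - 276) = -(-95901)*(24 - 276) = -(-95901)*(-252) = -39*619668 = -24167052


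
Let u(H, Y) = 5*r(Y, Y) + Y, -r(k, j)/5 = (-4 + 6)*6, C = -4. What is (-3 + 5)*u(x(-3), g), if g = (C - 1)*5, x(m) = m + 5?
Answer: -650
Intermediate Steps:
x(m) = 5 + m
r(k, j) = -60 (r(k, j) = -5*(-4 + 6)*6 = -10*6 = -5*12 = -60)
g = -25 (g = (-4 - 1)*5 = -5*5 = -25)
u(H, Y) = -300 + Y (u(H, Y) = 5*(-60) + Y = -300 + Y)
(-3 + 5)*u(x(-3), g) = (-3 + 5)*(-300 - 25) = 2*(-325) = -650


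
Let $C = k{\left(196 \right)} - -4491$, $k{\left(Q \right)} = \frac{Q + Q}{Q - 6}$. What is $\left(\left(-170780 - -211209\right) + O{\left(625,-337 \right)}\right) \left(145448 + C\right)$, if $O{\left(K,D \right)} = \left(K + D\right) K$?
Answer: $\frac{3139879068029}{95} \approx 3.3051 \cdot 10^{10}$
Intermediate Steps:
$k{\left(Q \right)} = \frac{2 Q}{-6 + Q}$
$O{\left(K,D \right)} = K \left(D + K\right)$ ($O{\left(K,D \right)} = \left(D + K\right) K = K \left(D + K\right)$)
$C = \frac{426841}{95}$ ($C = 2 \cdot 196 \frac{1}{-6 + 196} - -4491 = 2 \cdot 196 \cdot \frac{1}{190} + 4491 = \frac{196}{95} + 4491 = \frac{426841}{95} \approx 4493.1$)
$\left(\left(-170780 - -211209\right) + O{\left(625,-337 \right)}\right) \left(145448 + C\right) = \left(\left(-170780 - -211209\right) + 625 \left(-337 + 625\right)\right) \left(145448 + \frac{426841}{95}\right) = \left(\left(-170780 + 211209\right) + 625 \cdot 288\right) \frac{14244401}{95} = \left(40429 + 180000\right) \frac{14244401}{95} = 220429 \cdot \frac{14244401}{95} = \frac{3139879068029}{95}$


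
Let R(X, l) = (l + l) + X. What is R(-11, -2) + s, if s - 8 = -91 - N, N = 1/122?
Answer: -11957/122 ≈ -98.008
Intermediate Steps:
N = 1/122 ≈ 0.0081967
R(X, l) = X + 2*l (R(X, l) = 2*l + X = X + 2*l)
s = -10127/122 (s = 8 + (-91 - 1*1/122) = 8 + (-91 - 1/122) = 8 - 11103/122 = -10127/122 ≈ -83.008)
R(-11, -2) + s = (-11 + 2*(-2)) - 10127/122 = (-11 - 4) - 10127/122 = -15 - 10127/122 = -11957/122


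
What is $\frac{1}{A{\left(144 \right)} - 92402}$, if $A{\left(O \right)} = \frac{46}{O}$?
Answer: $- \frac{72}{6652921} \approx -1.0822 \cdot 10^{-5}$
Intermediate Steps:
$\frac{1}{A{\left(144 \right)} - 92402} = \frac{1}{\frac{46}{144} - 92402} = \frac{1}{46 \cdot \frac{1}{144} - 92402} = \frac{1}{\frac{23}{72} - 92402} = \frac{1}{- \frac{6652921}{72}} = - \frac{72}{6652921}$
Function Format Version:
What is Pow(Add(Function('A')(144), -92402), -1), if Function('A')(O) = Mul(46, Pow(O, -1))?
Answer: Rational(-72, 6652921) ≈ -1.0822e-5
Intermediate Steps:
Pow(Add(Function('A')(144), -92402), -1) = Pow(Add(Mul(46, Pow(144, -1)), -92402), -1) = Pow(Add(Mul(46, Rational(1, 144)), -92402), -1) = Pow(Add(Rational(23, 72), -92402), -1) = Pow(Rational(-6652921, 72), -1) = Rational(-72, 6652921)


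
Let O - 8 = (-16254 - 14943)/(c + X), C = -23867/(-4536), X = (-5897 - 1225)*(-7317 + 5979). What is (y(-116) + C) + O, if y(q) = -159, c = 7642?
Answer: -3152337956087/21629639304 ≈ -145.74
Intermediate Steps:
X = 9529236 (X = -7122*(-1338) = 9529236)
C = 23867/4536 (C = -23867*(-1/4536) = 23867/4536 ≈ 5.2617)
O = 76263827/9536878 (O = 8 + (-16254 - 14943)/(7642 + 9529236) = 8 - 31197/9536878 = 76263827/9536878 ≈ 7.9967)
(y(-116) + C) + O = (-159 + 23867/4536) + 76263827/9536878 = -697357/4536 + 76263827/9536878 = -3152337956087/21629639304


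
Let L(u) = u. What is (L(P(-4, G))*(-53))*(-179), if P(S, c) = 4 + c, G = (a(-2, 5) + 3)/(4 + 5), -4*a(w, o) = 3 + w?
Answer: 1470485/36 ≈ 40847.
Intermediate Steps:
a(w, o) = -¾ - w/4 (a(w, o) = -(3 + w)/4 = -¾ - w/4)
G = 11/36 (G = ((-¾ - ¼*(-2)) + 3)/(4 + 5) = ((-¾ + ½) + 3)/9 = (-¼ + 3)*(⅑) = (11/4)*(⅑) = 11/36 ≈ 0.30556)
(L(P(-4, G))*(-53))*(-179) = ((4 + 11/36)*(-53))*(-179) = ((155/36)*(-53))*(-179) = -8215/36*(-179) = 1470485/36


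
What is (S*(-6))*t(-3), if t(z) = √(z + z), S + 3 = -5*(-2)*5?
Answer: -282*I*√6 ≈ -690.76*I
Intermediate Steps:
S = 47 (S = -3 - 5*(-2)*5 = -3 + 10*5 = -3 + 50 = 47)
t(z) = √2*√z (t(z) = √(2*z) = √2*√z)
(S*(-6))*t(-3) = (47*(-6))*(√2*√(-3)) = -282*√2*I*√3 = -282*I*√6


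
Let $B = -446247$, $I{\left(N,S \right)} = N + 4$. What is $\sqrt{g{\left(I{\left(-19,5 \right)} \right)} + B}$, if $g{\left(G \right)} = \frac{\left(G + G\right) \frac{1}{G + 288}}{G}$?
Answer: $\frac{i \sqrt{33258342117}}{273} \approx 668.02 i$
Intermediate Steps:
$I{\left(N,S \right)} = 4 + N$
$g{\left(G \right)} = \frac{2}{288 + G}$ ($g{\left(G \right)} = \frac{2 G \frac{1}{288 + G}}{G} = \frac{2}{288 + G}$)
$\sqrt{g{\left(I{\left(-19,5 \right)} \right)} + B} = \sqrt{\frac{2}{288 + \left(4 - 19\right)} - 446247} = \sqrt{\frac{2}{288 - 15} - 446247} = \sqrt{\frac{2}{273} - 446247} = \sqrt{- \frac{121825429}{273}} = \frac{i \sqrt{33258342117}}{273}$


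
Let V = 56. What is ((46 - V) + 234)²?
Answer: 50176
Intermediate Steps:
((46 - V) + 234)² = ((46 - 1*56) + 234)² = ((46 - 56) + 234)² = (-10 + 234)² = 224² = 50176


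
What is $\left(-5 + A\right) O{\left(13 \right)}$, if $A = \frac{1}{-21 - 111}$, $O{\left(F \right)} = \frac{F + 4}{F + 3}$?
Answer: $- \frac{11237}{2112} \approx -5.3205$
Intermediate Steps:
$O{\left(F \right)} = \frac{4 + F}{3 + F}$
$A = - \frac{1}{132}$ ($A = \frac{1}{-132} = - \frac{1}{132} \approx -0.0075758$)
$\left(-5 + A\right) O{\left(13 \right)} = \left(-5 - \frac{1}{132}\right) \frac{4 + 13}{3 + 13} = - \frac{661 \cdot \frac{1}{16} \cdot 17}{132} = \left(- \frac{661}{132}\right) \frac{17}{16} = - \frac{11237}{2112}$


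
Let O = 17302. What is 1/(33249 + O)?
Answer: 1/50551 ≈ 1.9782e-5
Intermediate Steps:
1/(33249 + O) = 1/(33249 + 17302) = 1/50551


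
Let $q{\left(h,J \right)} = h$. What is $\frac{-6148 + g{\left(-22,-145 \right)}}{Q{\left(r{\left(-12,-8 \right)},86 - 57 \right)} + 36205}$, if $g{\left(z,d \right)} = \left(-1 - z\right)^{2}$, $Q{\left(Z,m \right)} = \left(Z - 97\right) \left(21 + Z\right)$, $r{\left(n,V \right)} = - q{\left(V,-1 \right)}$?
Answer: $- \frac{5707}{33624} \approx -0.16973$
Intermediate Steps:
$r{\left(n,V \right)} = - V$
$Q{\left(Z,m \right)} = \left(-97 + Z\right) \left(21 + Z\right)$
$\frac{-6148 + g{\left(-22,-145 \right)}}{Q{\left(r{\left(-12,-8 \right)},86 - 57 \right)} + 36205} = \frac{-6148 + \left(1 - 22\right)^{2}}{\left(-2037 + \left(\left(-1\right) \left(-8\right)\right)^{2} - 76 \left(\left(-1\right) \left(-8\right)\right)\right) + 36205} = \frac{-6148 + \left(-21\right)^{2}}{\left(-2037 + 8^{2} - 608\right) + 36205} = \frac{-6148 + 441}{\left(-2037 + 64 - 608\right) + 36205} = - \frac{5707}{-2581 + 36205} = - \frac{5707}{33624}$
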